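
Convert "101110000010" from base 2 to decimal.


Input: "101110000010" in base 2
Positional expansion:
  Digit '1' (value 1) x 2^11 = 2048
  Digit '0' (value 0) x 2^10 = 0
  Digit '1' (value 1) x 2^9 = 512
  Digit '1' (value 1) x 2^8 = 256
  Digit '1' (value 1) x 2^7 = 128
  Digit '0' (value 0) x 2^6 = 0
  Digit '0' (value 0) x 2^5 = 0
  Digit '0' (value 0) x 2^4 = 0
  Digit '0' (value 0) x 2^3 = 0
  Digit '0' (value 0) x 2^2 = 0
  Digit '1' (value 1) x 2^1 = 2
  Digit '0' (value 0) x 2^0 = 0
Sum = 2946

2946


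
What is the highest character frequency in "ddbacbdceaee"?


Input: ddbacbdceaee
Character counts:
  'a': 2
  'b': 2
  'c': 2
  'd': 3
  'e': 3
Maximum frequency: 3

3


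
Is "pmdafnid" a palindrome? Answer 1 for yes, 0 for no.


Input: pmdafnid
Reversed: dinfadmp
  Compare pos 0 ('p') with pos 7 ('d'): MISMATCH
  Compare pos 1 ('m') with pos 6 ('i'): MISMATCH
  Compare pos 2 ('d') with pos 5 ('n'): MISMATCH
  Compare pos 3 ('a') with pos 4 ('f'): MISMATCH
Result: not a palindrome

0


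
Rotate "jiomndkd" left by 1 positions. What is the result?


Input: "jiomndkd", rotate left by 1
First 1 characters: "j"
Remaining characters: "iomndkd"
Concatenate remaining + first: "iomndkd" + "j" = "iomndkdj"

iomndkdj


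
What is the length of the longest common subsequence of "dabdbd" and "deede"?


LCS of "dabdbd" and "deede"
DP table:
           d    e    e    d    e
      0    0    0    0    0    0
  d   0    1    1    1    1    1
  a   0    1    1    1    1    1
  b   0    1    1    1    1    1
  d   0    1    1    1    2    2
  b   0    1    1    1    2    2
  d   0    1    1    1    2    2
LCS length = dp[6][5] = 2

2


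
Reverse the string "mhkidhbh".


Input: mhkidhbh
Reading characters right to left:
  Position 7: 'h'
  Position 6: 'b'
  Position 5: 'h'
  Position 4: 'd'
  Position 3: 'i'
  Position 2: 'k'
  Position 1: 'h'
  Position 0: 'm'
Reversed: hbhdikhm

hbhdikhm


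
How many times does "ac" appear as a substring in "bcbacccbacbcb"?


Searching for "ac" in "bcbacccbacbcb"
Scanning each position:
  Position 0: "bc" => no
  Position 1: "cb" => no
  Position 2: "ba" => no
  Position 3: "ac" => MATCH
  Position 4: "cc" => no
  Position 5: "cc" => no
  Position 6: "cb" => no
  Position 7: "ba" => no
  Position 8: "ac" => MATCH
  Position 9: "cb" => no
  Position 10: "bc" => no
  Position 11: "cb" => no
Total occurrences: 2

2


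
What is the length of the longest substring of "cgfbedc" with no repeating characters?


Input: "cgfbedc"
Sliding window (track last position of each char):
  Position 0 ('c'): window [0,0] length 1 -- new best
  Position 1 ('g'): window [0,1] length 2 -- new best
  Position 2 ('f'): window [0,2] length 3 -- new best
  Position 3 ('b'): window [0,3] length 4 -- new best
  Position 4 ('e'): window [0,4] length 5 -- new best
  Position 5 ('d'): window [0,5] length 6 -- new best
  Position 6 ('c'): repeat (last at 0), move window start to 1
  Position 6 ('c'): window [1,6] length 6
Longest substring with no repeats: "cgfbed" with length 6

6


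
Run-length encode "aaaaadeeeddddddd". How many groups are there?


Input: aaaaadeeeddddddd
Scanning for consecutive runs:
  Group 1: 'a' x 5 (positions 0-4)
  Group 2: 'd' x 1 (positions 5-5)
  Group 3: 'e' x 3 (positions 6-8)
  Group 4: 'd' x 7 (positions 9-15)
Total groups: 4

4


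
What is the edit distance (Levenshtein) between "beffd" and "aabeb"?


Computing edit distance: "beffd" -> "aabeb"
DP table:
           a    a    b    e    b
      0    1    2    3    4    5
  b   1    1    2    2    3    4
  e   2    2    2    3    2    3
  f   3    3    3    3    3    3
  f   4    4    4    4    4    4
  d   5    5    5    5    5    5
Edit distance = dp[5][5] = 5

5


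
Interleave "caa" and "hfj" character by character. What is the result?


Interleaving "caa" and "hfj":
  Position 0: 'c' from first, 'h' from second => "ch"
  Position 1: 'a' from first, 'f' from second => "af"
  Position 2: 'a' from first, 'j' from second => "aj"
Result: chafaj

chafaj


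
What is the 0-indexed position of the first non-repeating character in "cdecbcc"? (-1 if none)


Input: cdecbcc
Character frequencies:
  'b': 1
  'c': 4
  'd': 1
  'e': 1
Scanning left to right for freq == 1:
  Position 0 ('c'): freq=4, skip
  Position 1 ('d'): unique! => answer = 1

1


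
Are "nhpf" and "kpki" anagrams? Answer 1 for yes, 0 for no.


Strings: "nhpf", "kpki"
Sorted first:  fhnp
Sorted second: ikkp
Differ at position 0: 'f' vs 'i' => not anagrams

0


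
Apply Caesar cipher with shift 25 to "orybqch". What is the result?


Caesar cipher: shift "orybqch" by 25
  'o' (pos 14) + 25 = pos 13 = 'n'
  'r' (pos 17) + 25 = pos 16 = 'q'
  'y' (pos 24) + 25 = pos 23 = 'x'
  'b' (pos 1) + 25 = pos 0 = 'a'
  'q' (pos 16) + 25 = pos 15 = 'p'
  'c' (pos 2) + 25 = pos 1 = 'b'
  'h' (pos 7) + 25 = pos 6 = 'g'
Result: nqxapbg

nqxapbg


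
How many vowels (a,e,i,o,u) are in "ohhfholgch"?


Input: ohhfholgch
Checking each character:
  'o' at position 0: vowel (running total: 1)
  'h' at position 1: consonant
  'h' at position 2: consonant
  'f' at position 3: consonant
  'h' at position 4: consonant
  'o' at position 5: vowel (running total: 2)
  'l' at position 6: consonant
  'g' at position 7: consonant
  'c' at position 8: consonant
  'h' at position 9: consonant
Total vowels: 2

2


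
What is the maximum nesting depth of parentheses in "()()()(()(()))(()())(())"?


Input: "()()()(()(()))(()())(())"
Tracking depth:
  Position 0 '(': depth becomes 1
  Position 1 ')': depth becomes 0
  Position 2 '(': depth becomes 1
  Position 3 ')': depth becomes 0
  Position 4 '(': depth becomes 1
  Position 5 ')': depth becomes 0
  Position 6 '(': depth becomes 1
  Position 7 '(': depth becomes 2
  Position 8 ')': depth becomes 1
  Position 9 '(': depth becomes 2
  Position 10 '(': depth becomes 3
  Position 11 ')': depth becomes 2
  Position 12 ')': depth becomes 1
  Position 13 ')': depth becomes 0
  Position 14 '(': depth becomes 1
  Position 15 '(': depth becomes 2
  Position 16 ')': depth becomes 1
  Position 17 '(': depth becomes 2
  Position 18 ')': depth becomes 1
  Position 19 ')': depth becomes 0
  Position 20 '(': depth becomes 1
  Position 21 '(': depth becomes 2
  Position 22 ')': depth becomes 1
  Position 23 ')': depth becomes 0
Maximum depth reached: 3

3


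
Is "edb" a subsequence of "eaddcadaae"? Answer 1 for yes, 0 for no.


Check if "edb" is a subsequence of "eaddcadaae"
Greedy scan:
  Position 0 ('e'): matches sub[0] = 'e'
  Position 1 ('a'): no match needed
  Position 2 ('d'): matches sub[1] = 'd'
  Position 3 ('d'): no match needed
  Position 4 ('c'): no match needed
  Position 5 ('a'): no match needed
  Position 6 ('d'): no match needed
  Position 7 ('a'): no match needed
  Position 8 ('a'): no match needed
  Position 9 ('e'): no match needed
Only matched 2/3 characters => not a subsequence

0


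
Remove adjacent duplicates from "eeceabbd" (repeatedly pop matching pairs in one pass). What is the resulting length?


Input: eeceabbd
Stack-based adjacent duplicate removal:
  Read 'e': push. Stack: e
  Read 'e': matches stack top 'e' => pop. Stack: (empty)
  Read 'c': push. Stack: c
  Read 'e': push. Stack: ce
  Read 'a': push. Stack: cea
  Read 'b': push. Stack: ceab
  Read 'b': matches stack top 'b' => pop. Stack: cea
  Read 'd': push. Stack: cead
Final stack: "cead" (length 4)

4


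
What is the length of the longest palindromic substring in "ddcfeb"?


Input: "ddcfeb"
Checking substrings for palindromes:
  [0:2] "dd" (len 2) => palindrome
Longest palindromic substring: "dd" with length 2

2


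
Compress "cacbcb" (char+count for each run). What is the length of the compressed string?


Input: cacbcb
Runs:
  'c' x 1 => "c1"
  'a' x 1 => "a1"
  'c' x 1 => "c1"
  'b' x 1 => "b1"
  'c' x 1 => "c1"
  'b' x 1 => "b1"
Compressed: "c1a1c1b1c1b1"
Compressed length: 12

12


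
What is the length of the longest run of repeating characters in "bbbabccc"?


Input: "bbbabccc"
Scanning for longest run:
  Position 1 ('b'): continues run of 'b', length=2
  Position 2 ('b'): continues run of 'b', length=3
  Position 3 ('a'): new char, reset run to 1
  Position 4 ('b'): new char, reset run to 1
  Position 5 ('c'): new char, reset run to 1
  Position 6 ('c'): continues run of 'c', length=2
  Position 7 ('c'): continues run of 'c', length=3
Longest run: 'b' with length 3

3


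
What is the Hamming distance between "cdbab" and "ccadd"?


Comparing "cdbab" and "ccadd" position by position:
  Position 0: 'c' vs 'c' => same
  Position 1: 'd' vs 'c' => differ
  Position 2: 'b' vs 'a' => differ
  Position 3: 'a' vs 'd' => differ
  Position 4: 'b' vs 'd' => differ
Total differences (Hamming distance): 4

4


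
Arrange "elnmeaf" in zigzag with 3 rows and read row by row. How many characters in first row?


Zigzag "elnmeaf" into 3 rows:
Placing characters:
  'e' => row 0
  'l' => row 1
  'n' => row 2
  'm' => row 1
  'e' => row 0
  'a' => row 1
  'f' => row 2
Rows:
  Row 0: "ee"
  Row 1: "lma"
  Row 2: "nf"
First row length: 2

2


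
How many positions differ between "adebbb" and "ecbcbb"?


Comparing "adebbb" and "ecbcbb" position by position:
  Position 0: 'a' vs 'e' => DIFFER
  Position 1: 'd' vs 'c' => DIFFER
  Position 2: 'e' vs 'b' => DIFFER
  Position 3: 'b' vs 'c' => DIFFER
  Position 4: 'b' vs 'b' => same
  Position 5: 'b' vs 'b' => same
Positions that differ: 4

4


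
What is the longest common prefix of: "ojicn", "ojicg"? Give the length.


Words: ojicn, ojicg
  Position 0: all 'o' => match
  Position 1: all 'j' => match
  Position 2: all 'i' => match
  Position 3: all 'c' => match
  Position 4: ('n', 'g') => mismatch, stop
LCP = "ojic" (length 4)

4


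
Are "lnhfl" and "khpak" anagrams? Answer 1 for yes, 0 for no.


Strings: "lnhfl", "khpak"
Sorted first:  fhlln
Sorted second: ahkkp
Differ at position 0: 'f' vs 'a' => not anagrams

0


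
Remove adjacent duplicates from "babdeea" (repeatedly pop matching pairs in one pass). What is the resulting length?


Input: babdeea
Stack-based adjacent duplicate removal:
  Read 'b': push. Stack: b
  Read 'a': push. Stack: ba
  Read 'b': push. Stack: bab
  Read 'd': push. Stack: babd
  Read 'e': push. Stack: babde
  Read 'e': matches stack top 'e' => pop. Stack: babd
  Read 'a': push. Stack: babda
Final stack: "babda" (length 5)

5


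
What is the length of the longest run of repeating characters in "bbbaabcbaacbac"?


Input: "bbbaabcbaacbac"
Scanning for longest run:
  Position 1 ('b'): continues run of 'b', length=2
  Position 2 ('b'): continues run of 'b', length=3
  Position 3 ('a'): new char, reset run to 1
  Position 4 ('a'): continues run of 'a', length=2
  Position 5 ('b'): new char, reset run to 1
  Position 6 ('c'): new char, reset run to 1
  Position 7 ('b'): new char, reset run to 1
  Position 8 ('a'): new char, reset run to 1
  Position 9 ('a'): continues run of 'a', length=2
  Position 10 ('c'): new char, reset run to 1
  Position 11 ('b'): new char, reset run to 1
  Position 12 ('a'): new char, reset run to 1
  Position 13 ('c'): new char, reset run to 1
Longest run: 'b' with length 3

3


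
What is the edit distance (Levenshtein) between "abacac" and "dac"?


Computing edit distance: "abacac" -> "dac"
DP table:
           d    a    c
      0    1    2    3
  a   1    1    1    2
  b   2    2    2    2
  a   3    3    2    3
  c   4    4    3    2
  a   5    5    4    3
  c   6    6    5    4
Edit distance = dp[6][3] = 4

4


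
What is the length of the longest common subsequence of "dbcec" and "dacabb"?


LCS of "dbcec" and "dacabb"
DP table:
           d    a    c    a    b    b
      0    0    0    0    0    0    0
  d   0    1    1    1    1    1    1
  b   0    1    1    1    1    2    2
  c   0    1    1    2    2    2    2
  e   0    1    1    2    2    2    2
  c   0    1    1    2    2    2    2
LCS length = dp[5][6] = 2

2


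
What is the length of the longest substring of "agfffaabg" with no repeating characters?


Input: "agfffaabg"
Sliding window (track last position of each char):
  Position 0 ('a'): window [0,0] length 1 -- new best
  Position 1 ('g'): window [0,1] length 2 -- new best
  Position 2 ('f'): window [0,2] length 3 -- new best
  Position 3 ('f'): repeat (last at 2), move window start to 3
  Position 3 ('f'): window [3,3] length 1
  Position 4 ('f'): repeat (last at 3), move window start to 4
  Position 4 ('f'): window [4,4] length 1
  Position 5 ('a'): window [4,5] length 2
  Position 6 ('a'): repeat (last at 5), move window start to 6
  Position 6 ('a'): window [6,6] length 1
  Position 7 ('b'): window [6,7] length 2
  Position 8 ('g'): window [6,8] length 3
Longest substring with no repeats: "agf" with length 3

3


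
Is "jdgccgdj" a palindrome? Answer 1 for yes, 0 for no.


Input: jdgccgdj
Reversed: jdgccgdj
  Compare pos 0 ('j') with pos 7 ('j'): match
  Compare pos 1 ('d') with pos 6 ('d'): match
  Compare pos 2 ('g') with pos 5 ('g'): match
  Compare pos 3 ('c') with pos 4 ('c'): match
Result: palindrome

1


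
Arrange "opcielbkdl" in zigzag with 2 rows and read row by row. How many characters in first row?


Zigzag "opcielbkdl" into 2 rows:
Placing characters:
  'o' => row 0
  'p' => row 1
  'c' => row 0
  'i' => row 1
  'e' => row 0
  'l' => row 1
  'b' => row 0
  'k' => row 1
  'd' => row 0
  'l' => row 1
Rows:
  Row 0: "ocebd"
  Row 1: "pilkl"
First row length: 5

5


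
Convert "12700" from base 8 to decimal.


Input: "12700" in base 8
Positional expansion:
  Digit '1' (value 1) x 8^4 = 4096
  Digit '2' (value 2) x 8^3 = 1024
  Digit '7' (value 7) x 8^2 = 448
  Digit '0' (value 0) x 8^1 = 0
  Digit '0' (value 0) x 8^0 = 0
Sum = 5568

5568


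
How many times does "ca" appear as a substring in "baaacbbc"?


Searching for "ca" in "baaacbbc"
Scanning each position:
  Position 0: "ba" => no
  Position 1: "aa" => no
  Position 2: "aa" => no
  Position 3: "ac" => no
  Position 4: "cb" => no
  Position 5: "bb" => no
  Position 6: "bc" => no
Total occurrences: 0

0


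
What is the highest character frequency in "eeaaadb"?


Input: eeaaadb
Character counts:
  'a': 3
  'b': 1
  'd': 1
  'e': 2
Maximum frequency: 3

3


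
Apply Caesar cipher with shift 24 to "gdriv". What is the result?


Caesar cipher: shift "gdriv" by 24
  'g' (pos 6) + 24 = pos 4 = 'e'
  'd' (pos 3) + 24 = pos 1 = 'b'
  'r' (pos 17) + 24 = pos 15 = 'p'
  'i' (pos 8) + 24 = pos 6 = 'g'
  'v' (pos 21) + 24 = pos 19 = 't'
Result: ebpgt

ebpgt


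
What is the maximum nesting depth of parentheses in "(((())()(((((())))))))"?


Input: "(((())()(((((())))))))"
Tracking depth:
  Position 0 '(': depth becomes 1
  Position 1 '(': depth becomes 2
  Position 2 '(': depth becomes 3
  Position 3 '(': depth becomes 4
  Position 4 ')': depth becomes 3
  Position 5 ')': depth becomes 2
  Position 6 '(': depth becomes 3
  Position 7 ')': depth becomes 2
  Position 8 '(': depth becomes 3
  Position 9 '(': depth becomes 4
  Position 10 '(': depth becomes 5
  Position 11 '(': depth becomes 6
  Position 12 '(': depth becomes 7
  Position 13 '(': depth becomes 8
  Position 14 ')': depth becomes 7
  Position 15 ')': depth becomes 6
  Position 16 ')': depth becomes 5
  Position 17 ')': depth becomes 4
  Position 18 ')': depth becomes 3
  Position 19 ')': depth becomes 2
  Position 20 ')': depth becomes 1
  Position 21 ')': depth becomes 0
Maximum depth reached: 8

8


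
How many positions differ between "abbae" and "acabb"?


Comparing "abbae" and "acabb" position by position:
  Position 0: 'a' vs 'a' => same
  Position 1: 'b' vs 'c' => DIFFER
  Position 2: 'b' vs 'a' => DIFFER
  Position 3: 'a' vs 'b' => DIFFER
  Position 4: 'e' vs 'b' => DIFFER
Positions that differ: 4

4


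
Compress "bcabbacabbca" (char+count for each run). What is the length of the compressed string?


Input: bcabbacabbca
Runs:
  'b' x 1 => "b1"
  'c' x 1 => "c1"
  'a' x 1 => "a1"
  'b' x 2 => "b2"
  'a' x 1 => "a1"
  'c' x 1 => "c1"
  'a' x 1 => "a1"
  'b' x 2 => "b2"
  'c' x 1 => "c1"
  'a' x 1 => "a1"
Compressed: "b1c1a1b2a1c1a1b2c1a1"
Compressed length: 20

20


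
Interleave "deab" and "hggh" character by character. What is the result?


Interleaving "deab" and "hggh":
  Position 0: 'd' from first, 'h' from second => "dh"
  Position 1: 'e' from first, 'g' from second => "eg"
  Position 2: 'a' from first, 'g' from second => "ag"
  Position 3: 'b' from first, 'h' from second => "bh"
Result: dhegagbh

dhegagbh


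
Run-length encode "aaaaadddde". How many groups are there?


Input: aaaaadddde
Scanning for consecutive runs:
  Group 1: 'a' x 5 (positions 0-4)
  Group 2: 'd' x 4 (positions 5-8)
  Group 3: 'e' x 1 (positions 9-9)
Total groups: 3

3


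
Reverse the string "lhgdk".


Input: lhgdk
Reading characters right to left:
  Position 4: 'k'
  Position 3: 'd'
  Position 2: 'g'
  Position 1: 'h'
  Position 0: 'l'
Reversed: kdghl

kdghl


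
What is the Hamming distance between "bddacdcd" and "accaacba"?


Comparing "bddacdcd" and "accaacba" position by position:
  Position 0: 'b' vs 'a' => differ
  Position 1: 'd' vs 'c' => differ
  Position 2: 'd' vs 'c' => differ
  Position 3: 'a' vs 'a' => same
  Position 4: 'c' vs 'a' => differ
  Position 5: 'd' vs 'c' => differ
  Position 6: 'c' vs 'b' => differ
  Position 7: 'd' vs 'a' => differ
Total differences (Hamming distance): 7

7


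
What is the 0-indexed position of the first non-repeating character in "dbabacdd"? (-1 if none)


Input: dbabacdd
Character frequencies:
  'a': 2
  'b': 2
  'c': 1
  'd': 3
Scanning left to right for freq == 1:
  Position 0 ('d'): freq=3, skip
  Position 1 ('b'): freq=2, skip
  Position 2 ('a'): freq=2, skip
  Position 3 ('b'): freq=2, skip
  Position 4 ('a'): freq=2, skip
  Position 5 ('c'): unique! => answer = 5

5


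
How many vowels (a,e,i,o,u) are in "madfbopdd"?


Input: madfbopdd
Checking each character:
  'm' at position 0: consonant
  'a' at position 1: vowel (running total: 1)
  'd' at position 2: consonant
  'f' at position 3: consonant
  'b' at position 4: consonant
  'o' at position 5: vowel (running total: 2)
  'p' at position 6: consonant
  'd' at position 7: consonant
  'd' at position 8: consonant
Total vowels: 2

2


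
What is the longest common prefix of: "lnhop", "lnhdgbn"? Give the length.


Words: lnhop, lnhdgbn
  Position 0: all 'l' => match
  Position 1: all 'n' => match
  Position 2: all 'h' => match
  Position 3: ('o', 'd') => mismatch, stop
LCP = "lnh" (length 3)

3


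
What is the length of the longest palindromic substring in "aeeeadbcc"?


Input: "aeeeadbcc"
Checking substrings for palindromes:
  [0:5] "aeeea" (len 5) => palindrome
  [1:4] "eee" (len 3) => palindrome
  [1:3] "ee" (len 2) => palindrome
  [2:4] "ee" (len 2) => palindrome
  [7:9] "cc" (len 2) => palindrome
Longest palindromic substring: "aeeea" with length 5

5


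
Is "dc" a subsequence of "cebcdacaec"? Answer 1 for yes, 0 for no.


Check if "dc" is a subsequence of "cebcdacaec"
Greedy scan:
  Position 0 ('c'): no match needed
  Position 1 ('e'): no match needed
  Position 2 ('b'): no match needed
  Position 3 ('c'): no match needed
  Position 4 ('d'): matches sub[0] = 'd'
  Position 5 ('a'): no match needed
  Position 6 ('c'): matches sub[1] = 'c'
  Position 7 ('a'): no match needed
  Position 8 ('e'): no match needed
  Position 9 ('c'): no match needed
All 2 characters matched => is a subsequence

1


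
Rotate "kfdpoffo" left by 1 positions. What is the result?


Input: "kfdpoffo", rotate left by 1
First 1 characters: "k"
Remaining characters: "fdpoffo"
Concatenate remaining + first: "fdpoffo" + "k" = "fdpoffok"

fdpoffok


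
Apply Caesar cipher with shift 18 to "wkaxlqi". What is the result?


Caesar cipher: shift "wkaxlqi" by 18
  'w' (pos 22) + 18 = pos 14 = 'o'
  'k' (pos 10) + 18 = pos 2 = 'c'
  'a' (pos 0) + 18 = pos 18 = 's'
  'x' (pos 23) + 18 = pos 15 = 'p'
  'l' (pos 11) + 18 = pos 3 = 'd'
  'q' (pos 16) + 18 = pos 8 = 'i'
  'i' (pos 8) + 18 = pos 0 = 'a'
Result: ocspdia

ocspdia


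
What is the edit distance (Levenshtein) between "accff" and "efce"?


Computing edit distance: "accff" -> "efce"
DP table:
           e    f    c    e
      0    1    2    3    4
  a   1    1    2    3    4
  c   2    2    2    2    3
  c   3    3    3    2    3
  f   4    4    3    3    3
  f   5    5    4    4    4
Edit distance = dp[5][4] = 4

4


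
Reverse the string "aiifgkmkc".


Input: aiifgkmkc
Reading characters right to left:
  Position 8: 'c'
  Position 7: 'k'
  Position 6: 'm'
  Position 5: 'k'
  Position 4: 'g'
  Position 3: 'f'
  Position 2: 'i'
  Position 1: 'i'
  Position 0: 'a'
Reversed: ckmkgfiia

ckmkgfiia


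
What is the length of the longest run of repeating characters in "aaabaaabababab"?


Input: "aaabaaabababab"
Scanning for longest run:
  Position 1 ('a'): continues run of 'a', length=2
  Position 2 ('a'): continues run of 'a', length=3
  Position 3 ('b'): new char, reset run to 1
  Position 4 ('a'): new char, reset run to 1
  Position 5 ('a'): continues run of 'a', length=2
  Position 6 ('a'): continues run of 'a', length=3
  Position 7 ('b'): new char, reset run to 1
  Position 8 ('a'): new char, reset run to 1
  Position 9 ('b'): new char, reset run to 1
  Position 10 ('a'): new char, reset run to 1
  Position 11 ('b'): new char, reset run to 1
  Position 12 ('a'): new char, reset run to 1
  Position 13 ('b'): new char, reset run to 1
Longest run: 'a' with length 3

3


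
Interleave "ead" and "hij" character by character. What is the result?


Interleaving "ead" and "hij":
  Position 0: 'e' from first, 'h' from second => "eh"
  Position 1: 'a' from first, 'i' from second => "ai"
  Position 2: 'd' from first, 'j' from second => "dj"
Result: ehaidj

ehaidj


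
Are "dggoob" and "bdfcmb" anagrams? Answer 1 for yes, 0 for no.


Strings: "dggoob", "bdfcmb"
Sorted first:  bdggoo
Sorted second: bbcdfm
Differ at position 1: 'd' vs 'b' => not anagrams

0


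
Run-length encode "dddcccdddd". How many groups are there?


Input: dddcccdddd
Scanning for consecutive runs:
  Group 1: 'd' x 3 (positions 0-2)
  Group 2: 'c' x 3 (positions 3-5)
  Group 3: 'd' x 4 (positions 6-9)
Total groups: 3

3


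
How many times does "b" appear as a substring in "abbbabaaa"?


Searching for "b" in "abbbabaaa"
Scanning each position:
  Position 0: "a" => no
  Position 1: "b" => MATCH
  Position 2: "b" => MATCH
  Position 3: "b" => MATCH
  Position 4: "a" => no
  Position 5: "b" => MATCH
  Position 6: "a" => no
  Position 7: "a" => no
  Position 8: "a" => no
Total occurrences: 4

4


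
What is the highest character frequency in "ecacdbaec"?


Input: ecacdbaec
Character counts:
  'a': 2
  'b': 1
  'c': 3
  'd': 1
  'e': 2
Maximum frequency: 3

3


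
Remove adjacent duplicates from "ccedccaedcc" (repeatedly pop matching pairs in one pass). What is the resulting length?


Input: ccedccaedcc
Stack-based adjacent duplicate removal:
  Read 'c': push. Stack: c
  Read 'c': matches stack top 'c' => pop. Stack: (empty)
  Read 'e': push. Stack: e
  Read 'd': push. Stack: ed
  Read 'c': push. Stack: edc
  Read 'c': matches stack top 'c' => pop. Stack: ed
  Read 'a': push. Stack: eda
  Read 'e': push. Stack: edae
  Read 'd': push. Stack: edaed
  Read 'c': push. Stack: edaedc
  Read 'c': matches stack top 'c' => pop. Stack: edaed
Final stack: "edaed" (length 5)

5


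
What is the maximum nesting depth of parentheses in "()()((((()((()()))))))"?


Input: "()()((((()((()()))))))"
Tracking depth:
  Position 0 '(': depth becomes 1
  Position 1 ')': depth becomes 0
  Position 2 '(': depth becomes 1
  Position 3 ')': depth becomes 0
  Position 4 '(': depth becomes 1
  Position 5 '(': depth becomes 2
  Position 6 '(': depth becomes 3
  Position 7 '(': depth becomes 4
  Position 8 '(': depth becomes 5
  Position 9 ')': depth becomes 4
  Position 10 '(': depth becomes 5
  Position 11 '(': depth becomes 6
  Position 12 '(': depth becomes 7
  Position 13 ')': depth becomes 6
  Position 14 '(': depth becomes 7
  Position 15 ')': depth becomes 6
  Position 16 ')': depth becomes 5
  Position 17 ')': depth becomes 4
  Position 18 ')': depth becomes 3
  Position 19 ')': depth becomes 2
  Position 20 ')': depth becomes 1
  Position 21 ')': depth becomes 0
Maximum depth reached: 7

7


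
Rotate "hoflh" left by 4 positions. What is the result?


Input: "hoflh", rotate left by 4
First 4 characters: "hofl"
Remaining characters: "h"
Concatenate remaining + first: "h" + "hofl" = "hhofl"

hhofl


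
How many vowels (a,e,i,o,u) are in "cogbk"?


Input: cogbk
Checking each character:
  'c' at position 0: consonant
  'o' at position 1: vowel (running total: 1)
  'g' at position 2: consonant
  'b' at position 3: consonant
  'k' at position 4: consonant
Total vowels: 1

1


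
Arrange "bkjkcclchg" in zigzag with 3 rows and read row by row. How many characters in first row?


Zigzag "bkjkcclchg" into 3 rows:
Placing characters:
  'b' => row 0
  'k' => row 1
  'j' => row 2
  'k' => row 1
  'c' => row 0
  'c' => row 1
  'l' => row 2
  'c' => row 1
  'h' => row 0
  'g' => row 1
Rows:
  Row 0: "bch"
  Row 1: "kkccg"
  Row 2: "jl"
First row length: 3

3


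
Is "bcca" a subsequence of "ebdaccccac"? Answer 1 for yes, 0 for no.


Check if "bcca" is a subsequence of "ebdaccccac"
Greedy scan:
  Position 0 ('e'): no match needed
  Position 1 ('b'): matches sub[0] = 'b'
  Position 2 ('d'): no match needed
  Position 3 ('a'): no match needed
  Position 4 ('c'): matches sub[1] = 'c'
  Position 5 ('c'): matches sub[2] = 'c'
  Position 6 ('c'): no match needed
  Position 7 ('c'): no match needed
  Position 8 ('a'): matches sub[3] = 'a'
  Position 9 ('c'): no match needed
All 4 characters matched => is a subsequence

1


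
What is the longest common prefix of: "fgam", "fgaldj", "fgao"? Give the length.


Words: fgam, fgaldj, fgao
  Position 0: all 'f' => match
  Position 1: all 'g' => match
  Position 2: all 'a' => match
  Position 3: ('m', 'l', 'o') => mismatch, stop
LCP = "fga" (length 3)

3


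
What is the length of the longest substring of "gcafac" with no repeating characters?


Input: "gcafac"
Sliding window (track last position of each char):
  Position 0 ('g'): window [0,0] length 1 -- new best
  Position 1 ('c'): window [0,1] length 2 -- new best
  Position 2 ('a'): window [0,2] length 3 -- new best
  Position 3 ('f'): window [0,3] length 4 -- new best
  Position 4 ('a'): repeat (last at 2), move window start to 3
  Position 4 ('a'): window [3,4] length 2
  Position 5 ('c'): window [3,5] length 3
Longest substring with no repeats: "gcaf" with length 4

4


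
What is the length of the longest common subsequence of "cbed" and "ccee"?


LCS of "cbed" and "ccee"
DP table:
           c    c    e    e
      0    0    0    0    0
  c   0    1    1    1    1
  b   0    1    1    1    1
  e   0    1    1    2    2
  d   0    1    1    2    2
LCS length = dp[4][4] = 2

2


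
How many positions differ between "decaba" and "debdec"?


Comparing "decaba" and "debdec" position by position:
  Position 0: 'd' vs 'd' => same
  Position 1: 'e' vs 'e' => same
  Position 2: 'c' vs 'b' => DIFFER
  Position 3: 'a' vs 'd' => DIFFER
  Position 4: 'b' vs 'e' => DIFFER
  Position 5: 'a' vs 'c' => DIFFER
Positions that differ: 4

4


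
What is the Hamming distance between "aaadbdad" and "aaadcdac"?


Comparing "aaadbdad" and "aaadcdac" position by position:
  Position 0: 'a' vs 'a' => same
  Position 1: 'a' vs 'a' => same
  Position 2: 'a' vs 'a' => same
  Position 3: 'd' vs 'd' => same
  Position 4: 'b' vs 'c' => differ
  Position 5: 'd' vs 'd' => same
  Position 6: 'a' vs 'a' => same
  Position 7: 'd' vs 'c' => differ
Total differences (Hamming distance): 2

2


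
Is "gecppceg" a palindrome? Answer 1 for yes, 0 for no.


Input: gecppceg
Reversed: gecppceg
  Compare pos 0 ('g') with pos 7 ('g'): match
  Compare pos 1 ('e') with pos 6 ('e'): match
  Compare pos 2 ('c') with pos 5 ('c'): match
  Compare pos 3 ('p') with pos 4 ('p'): match
Result: palindrome

1


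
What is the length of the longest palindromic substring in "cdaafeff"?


Input: "cdaafeff"
Checking substrings for palindromes:
  [4:7] "fef" (len 3) => palindrome
  [2:4] "aa" (len 2) => palindrome
  [6:8] "ff" (len 2) => palindrome
Longest palindromic substring: "fef" with length 3

3


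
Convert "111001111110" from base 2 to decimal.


Input: "111001111110" in base 2
Positional expansion:
  Digit '1' (value 1) x 2^11 = 2048
  Digit '1' (value 1) x 2^10 = 1024
  Digit '1' (value 1) x 2^9 = 512
  Digit '0' (value 0) x 2^8 = 0
  Digit '0' (value 0) x 2^7 = 0
  Digit '1' (value 1) x 2^6 = 64
  Digit '1' (value 1) x 2^5 = 32
  Digit '1' (value 1) x 2^4 = 16
  Digit '1' (value 1) x 2^3 = 8
  Digit '1' (value 1) x 2^2 = 4
  Digit '1' (value 1) x 2^1 = 2
  Digit '0' (value 0) x 2^0 = 0
Sum = 3710

3710


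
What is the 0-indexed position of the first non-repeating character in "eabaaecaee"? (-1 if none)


Input: eabaaecaee
Character frequencies:
  'a': 4
  'b': 1
  'c': 1
  'e': 4
Scanning left to right for freq == 1:
  Position 0 ('e'): freq=4, skip
  Position 1 ('a'): freq=4, skip
  Position 2 ('b'): unique! => answer = 2

2


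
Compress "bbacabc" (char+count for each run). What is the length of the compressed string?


Input: bbacabc
Runs:
  'b' x 2 => "b2"
  'a' x 1 => "a1"
  'c' x 1 => "c1"
  'a' x 1 => "a1"
  'b' x 1 => "b1"
  'c' x 1 => "c1"
Compressed: "b2a1c1a1b1c1"
Compressed length: 12

12


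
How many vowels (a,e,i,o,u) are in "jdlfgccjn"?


Input: jdlfgccjn
Checking each character:
  'j' at position 0: consonant
  'd' at position 1: consonant
  'l' at position 2: consonant
  'f' at position 3: consonant
  'g' at position 4: consonant
  'c' at position 5: consonant
  'c' at position 6: consonant
  'j' at position 7: consonant
  'n' at position 8: consonant
Total vowels: 0

0


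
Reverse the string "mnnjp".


Input: mnnjp
Reading characters right to left:
  Position 4: 'p'
  Position 3: 'j'
  Position 2: 'n'
  Position 1: 'n'
  Position 0: 'm'
Reversed: pjnnm

pjnnm


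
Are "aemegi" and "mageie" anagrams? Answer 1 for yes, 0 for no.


Strings: "aemegi", "mageie"
Sorted first:  aeegim
Sorted second: aeegim
Sorted forms match => anagrams

1


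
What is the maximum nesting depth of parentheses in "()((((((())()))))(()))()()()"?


Input: "()((((((())()))))(()))()()()"
Tracking depth:
  Position 0 '(': depth becomes 1
  Position 1 ')': depth becomes 0
  Position 2 '(': depth becomes 1
  Position 3 '(': depth becomes 2
  Position 4 '(': depth becomes 3
  Position 5 '(': depth becomes 4
  Position 6 '(': depth becomes 5
  Position 7 '(': depth becomes 6
  Position 8 '(': depth becomes 7
  Position 9 ')': depth becomes 6
  Position 10 ')': depth becomes 5
  Position 11 '(': depth becomes 6
  Position 12 ')': depth becomes 5
  Position 13 ')': depth becomes 4
  Position 14 ')': depth becomes 3
  Position 15 ')': depth becomes 2
  Position 16 ')': depth becomes 1
  Position 17 '(': depth becomes 2
  Position 18 '(': depth becomes 3
  Position 19 ')': depth becomes 2
  Position 20 ')': depth becomes 1
  Position 21 ')': depth becomes 0
  Position 22 '(': depth becomes 1
  Position 23 ')': depth becomes 0
  Position 24 '(': depth becomes 1
  Position 25 ')': depth becomes 0
  Position 26 '(': depth becomes 1
  Position 27 ')': depth becomes 0
Maximum depth reached: 7

7


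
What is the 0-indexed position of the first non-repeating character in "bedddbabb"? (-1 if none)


Input: bedddbabb
Character frequencies:
  'a': 1
  'b': 4
  'd': 3
  'e': 1
Scanning left to right for freq == 1:
  Position 0 ('b'): freq=4, skip
  Position 1 ('e'): unique! => answer = 1

1


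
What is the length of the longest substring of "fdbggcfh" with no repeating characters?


Input: "fdbggcfh"
Sliding window (track last position of each char):
  Position 0 ('f'): window [0,0] length 1 -- new best
  Position 1 ('d'): window [0,1] length 2 -- new best
  Position 2 ('b'): window [0,2] length 3 -- new best
  Position 3 ('g'): window [0,3] length 4 -- new best
  Position 4 ('g'): repeat (last at 3), move window start to 4
  Position 4 ('g'): window [4,4] length 1
  Position 5 ('c'): window [4,5] length 2
  Position 6 ('f'): window [4,6] length 3
  Position 7 ('h'): window [4,7] length 4
Longest substring with no repeats: "fdbg" with length 4

4


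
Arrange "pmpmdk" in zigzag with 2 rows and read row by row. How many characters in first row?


Zigzag "pmpmdk" into 2 rows:
Placing characters:
  'p' => row 0
  'm' => row 1
  'p' => row 0
  'm' => row 1
  'd' => row 0
  'k' => row 1
Rows:
  Row 0: "ppd"
  Row 1: "mmk"
First row length: 3

3


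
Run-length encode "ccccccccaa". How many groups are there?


Input: ccccccccaa
Scanning for consecutive runs:
  Group 1: 'c' x 8 (positions 0-7)
  Group 2: 'a' x 2 (positions 8-9)
Total groups: 2

2


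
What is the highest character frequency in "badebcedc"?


Input: badebcedc
Character counts:
  'a': 1
  'b': 2
  'c': 2
  'd': 2
  'e': 2
Maximum frequency: 2

2


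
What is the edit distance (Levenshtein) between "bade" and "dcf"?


Computing edit distance: "bade" -> "dcf"
DP table:
           d    c    f
      0    1    2    3
  b   1    1    2    3
  a   2    2    2    3
  d   3    2    3    3
  e   4    3    3    4
Edit distance = dp[4][3] = 4

4


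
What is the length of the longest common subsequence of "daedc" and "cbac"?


LCS of "daedc" and "cbac"
DP table:
           c    b    a    c
      0    0    0    0    0
  d   0    0    0    0    0
  a   0    0    0    1    1
  e   0    0    0    1    1
  d   0    0    0    1    1
  c   0    1    1    1    2
LCS length = dp[5][4] = 2

2


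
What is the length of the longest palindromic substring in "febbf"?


Input: "febbf"
Checking substrings for palindromes:
  [2:4] "bb" (len 2) => palindrome
Longest palindromic substring: "bb" with length 2

2


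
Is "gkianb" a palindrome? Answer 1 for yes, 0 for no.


Input: gkianb
Reversed: bnaikg
  Compare pos 0 ('g') with pos 5 ('b'): MISMATCH
  Compare pos 1 ('k') with pos 4 ('n'): MISMATCH
  Compare pos 2 ('i') with pos 3 ('a'): MISMATCH
Result: not a palindrome

0


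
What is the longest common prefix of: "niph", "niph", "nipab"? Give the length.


Words: niph, niph, nipab
  Position 0: all 'n' => match
  Position 1: all 'i' => match
  Position 2: all 'p' => match
  Position 3: ('h', 'h', 'a') => mismatch, stop
LCP = "nip" (length 3)

3


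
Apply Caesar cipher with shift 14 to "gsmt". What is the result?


Caesar cipher: shift "gsmt" by 14
  'g' (pos 6) + 14 = pos 20 = 'u'
  's' (pos 18) + 14 = pos 6 = 'g'
  'm' (pos 12) + 14 = pos 0 = 'a'
  't' (pos 19) + 14 = pos 7 = 'h'
Result: ugah

ugah


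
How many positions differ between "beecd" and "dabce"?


Comparing "beecd" and "dabce" position by position:
  Position 0: 'b' vs 'd' => DIFFER
  Position 1: 'e' vs 'a' => DIFFER
  Position 2: 'e' vs 'b' => DIFFER
  Position 3: 'c' vs 'c' => same
  Position 4: 'd' vs 'e' => DIFFER
Positions that differ: 4

4


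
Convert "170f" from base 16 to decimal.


Input: "170f" in base 16
Positional expansion:
  Digit '1' (value 1) x 16^3 = 4096
  Digit '7' (value 7) x 16^2 = 1792
  Digit '0' (value 0) x 16^1 = 0
  Digit 'f' (value 15) x 16^0 = 15
Sum = 5903

5903


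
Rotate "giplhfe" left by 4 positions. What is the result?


Input: "giplhfe", rotate left by 4
First 4 characters: "gipl"
Remaining characters: "hfe"
Concatenate remaining + first: "hfe" + "gipl" = "hfegipl"

hfegipl


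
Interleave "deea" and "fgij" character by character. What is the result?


Interleaving "deea" and "fgij":
  Position 0: 'd' from first, 'f' from second => "df"
  Position 1: 'e' from first, 'g' from second => "eg"
  Position 2: 'e' from first, 'i' from second => "ei"
  Position 3: 'a' from first, 'j' from second => "aj"
Result: dfegeiaj

dfegeiaj


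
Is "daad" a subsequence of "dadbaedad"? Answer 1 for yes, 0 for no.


Check if "daad" is a subsequence of "dadbaedad"
Greedy scan:
  Position 0 ('d'): matches sub[0] = 'd'
  Position 1 ('a'): matches sub[1] = 'a'
  Position 2 ('d'): no match needed
  Position 3 ('b'): no match needed
  Position 4 ('a'): matches sub[2] = 'a'
  Position 5 ('e'): no match needed
  Position 6 ('d'): matches sub[3] = 'd'
  Position 7 ('a'): no match needed
  Position 8 ('d'): no match needed
All 4 characters matched => is a subsequence

1


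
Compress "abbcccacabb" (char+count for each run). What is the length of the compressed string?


Input: abbcccacabb
Runs:
  'a' x 1 => "a1"
  'b' x 2 => "b2"
  'c' x 3 => "c3"
  'a' x 1 => "a1"
  'c' x 1 => "c1"
  'a' x 1 => "a1"
  'b' x 2 => "b2"
Compressed: "a1b2c3a1c1a1b2"
Compressed length: 14

14


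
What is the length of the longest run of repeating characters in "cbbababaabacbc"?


Input: "cbbababaabacbc"
Scanning for longest run:
  Position 1 ('b'): new char, reset run to 1
  Position 2 ('b'): continues run of 'b', length=2
  Position 3 ('a'): new char, reset run to 1
  Position 4 ('b'): new char, reset run to 1
  Position 5 ('a'): new char, reset run to 1
  Position 6 ('b'): new char, reset run to 1
  Position 7 ('a'): new char, reset run to 1
  Position 8 ('a'): continues run of 'a', length=2
  Position 9 ('b'): new char, reset run to 1
  Position 10 ('a'): new char, reset run to 1
  Position 11 ('c'): new char, reset run to 1
  Position 12 ('b'): new char, reset run to 1
  Position 13 ('c'): new char, reset run to 1
Longest run: 'b' with length 2

2


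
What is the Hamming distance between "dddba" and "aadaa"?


Comparing "dddba" and "aadaa" position by position:
  Position 0: 'd' vs 'a' => differ
  Position 1: 'd' vs 'a' => differ
  Position 2: 'd' vs 'd' => same
  Position 3: 'b' vs 'a' => differ
  Position 4: 'a' vs 'a' => same
Total differences (Hamming distance): 3

3


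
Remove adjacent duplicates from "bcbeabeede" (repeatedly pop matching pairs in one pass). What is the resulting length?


Input: bcbeabeede
Stack-based adjacent duplicate removal:
  Read 'b': push. Stack: b
  Read 'c': push. Stack: bc
  Read 'b': push. Stack: bcb
  Read 'e': push. Stack: bcbe
  Read 'a': push. Stack: bcbea
  Read 'b': push. Stack: bcbeab
  Read 'e': push. Stack: bcbeabe
  Read 'e': matches stack top 'e' => pop. Stack: bcbeab
  Read 'd': push. Stack: bcbeabd
  Read 'e': push. Stack: bcbeabde
Final stack: "bcbeabde" (length 8)

8


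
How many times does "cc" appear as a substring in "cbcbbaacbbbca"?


Searching for "cc" in "cbcbbaacbbbca"
Scanning each position:
  Position 0: "cb" => no
  Position 1: "bc" => no
  Position 2: "cb" => no
  Position 3: "bb" => no
  Position 4: "ba" => no
  Position 5: "aa" => no
  Position 6: "ac" => no
  Position 7: "cb" => no
  Position 8: "bb" => no
  Position 9: "bb" => no
  Position 10: "bc" => no
  Position 11: "ca" => no
Total occurrences: 0

0


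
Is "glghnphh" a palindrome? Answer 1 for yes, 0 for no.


Input: glghnphh
Reversed: hhpnhglg
  Compare pos 0 ('g') with pos 7 ('h'): MISMATCH
  Compare pos 1 ('l') with pos 6 ('h'): MISMATCH
  Compare pos 2 ('g') with pos 5 ('p'): MISMATCH
  Compare pos 3 ('h') with pos 4 ('n'): MISMATCH
Result: not a palindrome

0


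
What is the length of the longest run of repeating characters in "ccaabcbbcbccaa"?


Input: "ccaabcbbcbccaa"
Scanning for longest run:
  Position 1 ('c'): continues run of 'c', length=2
  Position 2 ('a'): new char, reset run to 1
  Position 3 ('a'): continues run of 'a', length=2
  Position 4 ('b'): new char, reset run to 1
  Position 5 ('c'): new char, reset run to 1
  Position 6 ('b'): new char, reset run to 1
  Position 7 ('b'): continues run of 'b', length=2
  Position 8 ('c'): new char, reset run to 1
  Position 9 ('b'): new char, reset run to 1
  Position 10 ('c'): new char, reset run to 1
  Position 11 ('c'): continues run of 'c', length=2
  Position 12 ('a'): new char, reset run to 1
  Position 13 ('a'): continues run of 'a', length=2
Longest run: 'c' with length 2

2
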